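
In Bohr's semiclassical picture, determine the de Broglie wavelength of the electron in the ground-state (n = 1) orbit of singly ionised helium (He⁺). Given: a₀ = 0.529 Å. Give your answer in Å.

1.66 Å

The Bohr quantisation condition is nλ = 2πr_n.
r_n = n²a₀/Z = 0.265 Å
λ = 2πr_n/n = 2π·0.265/1 = 1.66 Å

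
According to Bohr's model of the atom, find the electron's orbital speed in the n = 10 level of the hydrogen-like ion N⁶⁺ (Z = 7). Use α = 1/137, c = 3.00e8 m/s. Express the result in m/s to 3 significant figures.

v_n = Zαc/n = 7 × 0.00730 × 3.00e8 / 10
    = 1.53e6 m/s

1.53e6 m/s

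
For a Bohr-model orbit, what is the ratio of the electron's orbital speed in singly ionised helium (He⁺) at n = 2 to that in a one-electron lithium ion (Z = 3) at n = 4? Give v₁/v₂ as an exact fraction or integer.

4/3

v ∝ Z^1 · n^-1
v₁/v₂ = (2/3)^1 · (2/4)^-1 = 4/3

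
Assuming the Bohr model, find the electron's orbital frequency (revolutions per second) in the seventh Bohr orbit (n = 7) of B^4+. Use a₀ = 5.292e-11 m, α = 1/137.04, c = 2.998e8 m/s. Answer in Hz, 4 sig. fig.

r = n²a₀/Z = 5.186e-10 m, v = Zαc/n = 1.563e6 m/s
f = v/(2πr) = 4.795e14 Hz

4.795e14 Hz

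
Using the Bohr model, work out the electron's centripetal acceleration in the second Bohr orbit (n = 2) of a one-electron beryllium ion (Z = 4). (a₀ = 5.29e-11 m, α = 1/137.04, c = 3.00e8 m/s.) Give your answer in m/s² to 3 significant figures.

3.62e23 m/s²

r = n²a₀/Z = 5.29e-11 m, v = Zαc/n = 4.38e6 m/s
a = v²/r = (4.38e6)² / 5.29e-11 = 3.62e23 m/s²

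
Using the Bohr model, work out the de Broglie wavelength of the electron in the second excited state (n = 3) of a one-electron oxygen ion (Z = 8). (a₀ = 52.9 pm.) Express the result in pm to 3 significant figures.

The Bohr quantisation condition is nλ = 2πr_n.
r_n = n²a₀/Z = 59.5 pm
λ = 2πr_n/n = 2π·59.5/3 = 125 pm

125 pm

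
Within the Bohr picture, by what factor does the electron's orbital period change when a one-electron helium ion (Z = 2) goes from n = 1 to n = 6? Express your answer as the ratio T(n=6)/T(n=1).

T ∝ Z^-2 · n^3; with Z fixed, T ∝ n^3.
T(n=6)/T(n=1) = (6/1)^3 = 216

216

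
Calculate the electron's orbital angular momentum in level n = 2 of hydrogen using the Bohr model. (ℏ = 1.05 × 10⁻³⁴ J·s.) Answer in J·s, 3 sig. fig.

2.10 × 10⁻³⁴ J·s

L_n = nℏ = 2 × 1.05 × 10⁻³⁴ = 2.10 × 10⁻³⁴ J·s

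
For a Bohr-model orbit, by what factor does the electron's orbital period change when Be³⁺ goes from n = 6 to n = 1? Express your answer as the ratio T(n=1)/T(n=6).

1/216

T ∝ Z^-2 · n^3; with Z fixed, T ∝ n^3.
T(n=1)/T(n=6) = (1/6)^3 = 1/216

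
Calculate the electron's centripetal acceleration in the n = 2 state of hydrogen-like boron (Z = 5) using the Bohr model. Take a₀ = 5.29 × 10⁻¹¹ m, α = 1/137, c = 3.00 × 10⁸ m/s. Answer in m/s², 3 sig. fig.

7.08 × 10²³ m/s²

r = n²a₀/Z = 4.23 × 10⁻¹¹ m, v = Zαc/n = 5.47 × 10⁶ m/s
a = v²/r = (5.47 × 10⁶)² / 4.23 × 10⁻¹¹ = 7.08 × 10²³ m/s²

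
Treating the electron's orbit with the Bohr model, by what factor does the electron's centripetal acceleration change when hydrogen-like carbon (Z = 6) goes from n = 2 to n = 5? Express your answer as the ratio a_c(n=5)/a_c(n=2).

16/625

a_c ∝ Z^3 · n^-4; with Z fixed, a_c ∝ n^-4.
a_c(n=5)/a_c(n=2) = (5/2)^-4 = 16/625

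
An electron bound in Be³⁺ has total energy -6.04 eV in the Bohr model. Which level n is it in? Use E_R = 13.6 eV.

6

E_n = −E_R Z²/n² ⇒ n² = E_R Z²/(−E_n) = 13.6 × 4² / 6.04 ≈ 36.03
n = 6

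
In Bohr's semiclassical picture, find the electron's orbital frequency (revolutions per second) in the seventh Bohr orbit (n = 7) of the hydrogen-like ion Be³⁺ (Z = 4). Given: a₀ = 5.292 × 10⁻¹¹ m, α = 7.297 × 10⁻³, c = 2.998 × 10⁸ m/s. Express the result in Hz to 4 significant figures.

r = n²a₀/Z = 6.483 × 10⁻¹⁰ m, v = Zαc/n = 1.250 × 10⁶ m/s
f = v/(2πr) = 3.069 × 10¹⁴ Hz

3.069 × 10¹⁴ Hz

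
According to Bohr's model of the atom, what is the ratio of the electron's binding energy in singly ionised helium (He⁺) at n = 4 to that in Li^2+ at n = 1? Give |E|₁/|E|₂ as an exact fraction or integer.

|E| ∝ Z^2 · n^-2
|E|₁/|E|₂ = (2/3)^2 · (4/1)^-2 = 1/36

1/36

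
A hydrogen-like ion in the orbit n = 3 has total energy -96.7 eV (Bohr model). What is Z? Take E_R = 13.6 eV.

8

E_n = −E_R Z²/n² ⇒ Z² = −E_n n²/E_R = 96.7 × 3² / 13.6 ≈ 63.99
Z = 8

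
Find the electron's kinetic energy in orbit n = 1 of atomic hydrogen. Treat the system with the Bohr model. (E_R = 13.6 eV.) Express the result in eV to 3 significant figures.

For a Coulomb orbit the virial theorem gives K = −E_n.
E_n = −E_R·Z²/n², so K = E_R·Z²/n² = 13.6 × 1²/1² = 13.6 eV

13.6 eV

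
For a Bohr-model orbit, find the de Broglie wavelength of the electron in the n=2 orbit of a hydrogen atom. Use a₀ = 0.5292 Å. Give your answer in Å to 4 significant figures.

6.650 Å

The Bohr quantisation condition is nλ = 2πr_n.
r_n = n²a₀/Z = 2.117 Å
λ = 2πr_n/n = 2π·2.117/2 = 6.650 Å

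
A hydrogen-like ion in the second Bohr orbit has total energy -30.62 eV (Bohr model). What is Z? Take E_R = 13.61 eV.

E_n = −E_R Z²/n² ⇒ Z² = −E_n n²/E_R = 30.62 × 2² / 13.61 ≈ 9.00
Z = 3

3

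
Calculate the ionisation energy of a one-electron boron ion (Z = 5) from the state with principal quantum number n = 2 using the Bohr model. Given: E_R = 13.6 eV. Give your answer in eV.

85.0 eV

E_n = −E_R·Z²/n² = −13.6 × 5²/2² eV = -85.0 eV
Ionisation energy = −E_n = 85.0 eV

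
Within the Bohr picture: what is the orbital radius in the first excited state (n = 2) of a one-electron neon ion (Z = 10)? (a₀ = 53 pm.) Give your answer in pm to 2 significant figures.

r_n = n²a₀/Z = 2² × 53 / 10
    = 4 × 53 / 10 = 21 pm

21 pm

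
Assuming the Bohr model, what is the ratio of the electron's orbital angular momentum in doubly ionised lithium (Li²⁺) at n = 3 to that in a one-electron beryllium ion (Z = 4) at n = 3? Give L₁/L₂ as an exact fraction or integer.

1

L = nℏ is independent of Z.
L₁/L₂ = n₁/n₂ = 3/3 = 1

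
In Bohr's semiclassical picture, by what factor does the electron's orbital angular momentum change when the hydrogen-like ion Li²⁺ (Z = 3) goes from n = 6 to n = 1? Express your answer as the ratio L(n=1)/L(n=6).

L = nℏ depends only on n, so L ∝ n.
L(n=1)/L(n=6) = (1/6)^1 = 1/6

1/6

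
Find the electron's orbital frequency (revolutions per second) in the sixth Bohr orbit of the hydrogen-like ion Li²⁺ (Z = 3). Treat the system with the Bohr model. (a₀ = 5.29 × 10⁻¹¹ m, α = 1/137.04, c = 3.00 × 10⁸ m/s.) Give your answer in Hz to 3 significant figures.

r = n²a₀/Z = 6.35 × 10⁻¹⁰ m, v = Zαc/n = 1.09 × 10⁶ m/s
f = v/(2πr) = 2.74 × 10¹⁴ Hz

2.74 × 10¹⁴ Hz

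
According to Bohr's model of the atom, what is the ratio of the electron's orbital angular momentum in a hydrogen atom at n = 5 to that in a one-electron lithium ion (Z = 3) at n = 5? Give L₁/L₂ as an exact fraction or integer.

1

L = nℏ is independent of Z.
L₁/L₂ = n₁/n₂ = 5/5 = 1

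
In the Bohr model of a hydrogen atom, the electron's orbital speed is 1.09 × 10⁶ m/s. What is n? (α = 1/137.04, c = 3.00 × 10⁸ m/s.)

v_n = Zαc/n ⇒ n = Zαc/v = 1 × 0.00730 × 3.00 × 10⁸ / 1.09 × 10⁶ ≈ 2.01
n = 2

2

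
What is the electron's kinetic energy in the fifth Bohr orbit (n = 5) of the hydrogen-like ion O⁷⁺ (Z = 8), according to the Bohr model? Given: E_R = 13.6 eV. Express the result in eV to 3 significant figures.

34.8 eV

For a Coulomb orbit the virial theorem gives K = −E_n.
E_n = −E_R·Z²/n², so K = E_R·Z²/n² = 13.6 × 8²/5² = 34.8 eV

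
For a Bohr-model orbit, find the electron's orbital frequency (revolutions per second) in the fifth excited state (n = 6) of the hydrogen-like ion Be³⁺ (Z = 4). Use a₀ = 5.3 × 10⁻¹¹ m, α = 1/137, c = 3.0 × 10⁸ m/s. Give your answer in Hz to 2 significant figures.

4.9 × 10¹⁴ Hz

r = n²a₀/Z = 4.8 × 10⁻¹⁰ m, v = Zαc/n = 1.5 × 10⁶ m/s
f = v/(2πr) = 4.9 × 10¹⁴ Hz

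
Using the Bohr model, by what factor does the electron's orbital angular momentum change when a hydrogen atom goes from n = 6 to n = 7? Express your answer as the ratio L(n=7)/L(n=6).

L = nℏ depends only on n, so L ∝ n.
L(n=7)/L(n=6) = (7/6)^1 = 7/6

7/6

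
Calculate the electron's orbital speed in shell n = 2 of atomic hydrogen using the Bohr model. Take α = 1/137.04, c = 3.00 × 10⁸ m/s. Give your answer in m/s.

1.09 × 10⁶ m/s

v_n = Zαc/n = 1 × 0.00730 × 3.00 × 10⁸ / 2
    = 1.09 × 10⁶ m/s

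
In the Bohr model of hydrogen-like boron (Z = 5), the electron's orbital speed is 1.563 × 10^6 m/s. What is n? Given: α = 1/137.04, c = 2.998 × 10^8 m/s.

v_n = Zαc/n ⇒ n = Zαc/v = 5 × 0.007297 × 2.998 × 10^8 / 1.563 × 10^6 ≈ 7.00
n = 7

7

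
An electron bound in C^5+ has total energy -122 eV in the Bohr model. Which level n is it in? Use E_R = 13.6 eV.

E_n = −E_R Z²/n² ⇒ n² = E_R Z²/(−E_n) = 13.6 × 6² / 122 ≈ 4.01
n = 2

2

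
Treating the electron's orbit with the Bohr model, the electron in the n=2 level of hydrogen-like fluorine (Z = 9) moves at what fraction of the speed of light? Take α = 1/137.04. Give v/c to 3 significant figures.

v_n = Zαc/n, so v/c = Zα/n = 9 × 0.00730 / 2 = 0.0328

0.0328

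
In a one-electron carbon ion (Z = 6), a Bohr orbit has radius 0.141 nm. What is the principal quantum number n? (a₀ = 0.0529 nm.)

4

r_n = n²a₀/Z ⇒ n² = rZ/a₀ = 0.141 × 6 / 0.0529 ≈ 15.99
n = 4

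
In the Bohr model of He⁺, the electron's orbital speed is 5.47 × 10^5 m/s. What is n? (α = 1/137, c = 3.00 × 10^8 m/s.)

v_n = Zαc/n ⇒ n = Zαc/v = 2 × 0.00730 × 3.00 × 10^8 / 5.47 × 10^5 ≈ 8.01
n = 8

8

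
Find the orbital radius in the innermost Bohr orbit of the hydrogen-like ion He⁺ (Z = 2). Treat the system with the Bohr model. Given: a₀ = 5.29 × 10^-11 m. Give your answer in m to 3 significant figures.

r_n = n²a₀/Z = 1² × 5.29 × 10^-11 / 2
    = 1 × 5.29 × 10^-11 / 2 = 2.65 × 10^-11 m

2.65 × 10^-11 m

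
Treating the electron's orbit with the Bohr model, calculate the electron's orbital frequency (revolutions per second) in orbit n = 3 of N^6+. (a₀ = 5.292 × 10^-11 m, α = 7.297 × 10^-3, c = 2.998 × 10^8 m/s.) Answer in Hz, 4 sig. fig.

r = n²a₀/Z = 6.804 × 10^-11 m, v = Zαc/n = 5.104 × 10^6 m/s
f = v/(2πr) = 1.194 × 10^16 Hz

1.194 × 10^16 Hz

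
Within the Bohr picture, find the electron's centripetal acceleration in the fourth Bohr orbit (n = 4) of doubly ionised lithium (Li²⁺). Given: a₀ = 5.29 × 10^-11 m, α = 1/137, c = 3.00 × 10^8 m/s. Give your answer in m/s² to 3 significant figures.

r = n²a₀/Z = 2.82 × 10^-10 m, v = Zαc/n = 1.64 × 10^6 m/s
a = v²/r = (1.64 × 10^6)² / 2.82 × 10^-10 = 9.56 × 10^21 m/s²

9.56 × 10^21 m/s²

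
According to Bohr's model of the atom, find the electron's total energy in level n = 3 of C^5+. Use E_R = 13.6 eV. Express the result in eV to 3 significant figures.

E_n = −E_R·Z²/n² = −13.6 × 6²/3² = -54.4 eV

-54.4 eV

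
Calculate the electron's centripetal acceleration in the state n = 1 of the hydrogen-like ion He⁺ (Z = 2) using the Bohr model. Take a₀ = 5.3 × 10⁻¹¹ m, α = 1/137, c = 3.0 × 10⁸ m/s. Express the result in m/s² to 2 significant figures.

7.2 × 10²³ m/s²

r = n²a₀/Z = 2.6 × 10⁻¹¹ m, v = Zαc/n = 4.4 × 10⁶ m/s
a = v²/r = (4.4 × 10⁶)² / 2.6 × 10⁻¹¹ = 7.2 × 10²³ m/s²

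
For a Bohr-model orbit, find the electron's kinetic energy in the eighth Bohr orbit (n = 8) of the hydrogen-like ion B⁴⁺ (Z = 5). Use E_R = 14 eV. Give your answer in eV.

For a Coulomb orbit the virial theorem gives K = −E_n.
E_n = −E_R·Z²/n², so K = E_R·Z²/n² = 14 × 5²/8² = 5.5 eV

5.5 eV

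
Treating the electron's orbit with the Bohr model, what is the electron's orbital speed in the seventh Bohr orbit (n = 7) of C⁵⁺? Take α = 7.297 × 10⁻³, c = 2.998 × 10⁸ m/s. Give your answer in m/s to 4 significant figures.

1.875 × 10⁶ m/s

v_n = Zαc/n = 6 × 0.007297 × 2.998 × 10⁸ / 7
    = 1.875 × 10⁶ m/s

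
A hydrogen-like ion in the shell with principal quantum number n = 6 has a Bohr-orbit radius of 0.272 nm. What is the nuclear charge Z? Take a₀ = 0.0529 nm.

7

r_n = n²a₀/Z ⇒ Z = n²a₀/r = 6² × 0.0529 / 0.272 ≈ 7.00
Z = 7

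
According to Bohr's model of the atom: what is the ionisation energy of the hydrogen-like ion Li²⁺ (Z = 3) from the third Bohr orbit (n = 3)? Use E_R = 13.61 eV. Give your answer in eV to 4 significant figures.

E_n = −E_R·Z²/n² = −13.61 × 3²/3² eV = -13.61 eV
Ionisation energy = −E_n = 13.61 eV

13.61 eV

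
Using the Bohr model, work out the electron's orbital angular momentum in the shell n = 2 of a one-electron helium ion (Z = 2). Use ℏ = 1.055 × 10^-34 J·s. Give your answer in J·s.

2.110 × 10^-34 J·s

L_n = nℏ = 2 × 1.055 × 10^-34 = 2.110 × 10^-34 J·s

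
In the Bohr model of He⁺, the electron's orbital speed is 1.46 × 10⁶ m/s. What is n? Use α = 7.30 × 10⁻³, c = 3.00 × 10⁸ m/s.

v_n = Zαc/n ⇒ n = Zαc/v = 2 × 0.00730 × 3.00 × 10⁸ / 1.46 × 10⁶ ≈ 3.00
n = 3

3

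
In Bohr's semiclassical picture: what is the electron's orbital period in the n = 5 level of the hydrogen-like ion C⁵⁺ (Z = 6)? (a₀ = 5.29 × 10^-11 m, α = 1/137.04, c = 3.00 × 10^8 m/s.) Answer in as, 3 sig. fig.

r = n²a₀/Z = 5²·5.29 × 10^-11/6 = 2.20 × 10^-10 m
v = Zαc/n = 6·0.00730·3.00 × 10^8/5 = 2.63 × 10^6 m/s
T = 2πr/v = 5.27 × 10^-16 s = 527 as

527 as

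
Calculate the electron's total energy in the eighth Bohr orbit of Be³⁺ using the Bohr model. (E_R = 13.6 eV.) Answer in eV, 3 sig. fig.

-3.40 eV

E_n = −E_R·Z²/n² = −13.6 × 4²/8² = -3.40 eV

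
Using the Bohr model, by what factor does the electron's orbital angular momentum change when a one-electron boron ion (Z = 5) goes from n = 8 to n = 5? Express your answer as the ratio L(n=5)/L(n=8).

L = nℏ depends only on n, so L ∝ n.
L(n=5)/L(n=8) = (5/8)^1 = 5/8

5/8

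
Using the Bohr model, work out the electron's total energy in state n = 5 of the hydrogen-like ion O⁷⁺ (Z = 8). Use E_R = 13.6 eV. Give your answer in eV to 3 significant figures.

-34.8 eV

E_n = −E_R·Z²/n² = −13.6 × 8²/5² = -34.8 eV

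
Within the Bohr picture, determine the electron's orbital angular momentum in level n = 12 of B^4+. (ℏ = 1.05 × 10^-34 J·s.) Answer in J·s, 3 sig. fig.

1.26 × 10^-33 J·s

L_n = nℏ = 12 × 1.05 × 10^-34 = 1.26 × 10^-33 J·s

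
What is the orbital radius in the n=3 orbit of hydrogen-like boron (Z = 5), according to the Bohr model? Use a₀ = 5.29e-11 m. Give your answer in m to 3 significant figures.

r_n = n²a₀/Z = 3² × 5.29e-11 / 5
    = 9 × 5.29e-11 / 5 = 9.52e-11 m

9.52e-11 m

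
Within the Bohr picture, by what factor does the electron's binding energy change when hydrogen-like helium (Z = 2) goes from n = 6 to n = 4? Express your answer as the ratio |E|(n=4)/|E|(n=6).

9/4

|E| ∝ Z^2 · n^-2; with Z fixed, |E| ∝ n^-2.
|E|(n=4)/|E|(n=6) = (4/6)^-2 = 9/4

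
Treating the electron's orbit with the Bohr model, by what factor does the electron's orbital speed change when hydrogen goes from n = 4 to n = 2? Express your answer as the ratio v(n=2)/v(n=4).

2

v ∝ Z^1 · n^-1; with Z fixed, v ∝ n^-1.
v(n=2)/v(n=4) = (2/4)^-1 = 2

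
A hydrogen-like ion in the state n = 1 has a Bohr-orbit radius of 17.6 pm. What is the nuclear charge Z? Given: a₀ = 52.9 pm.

r_n = n²a₀/Z ⇒ Z = n²a₀/r = 1² × 52.9 / 17.6 ≈ 3.01
Z = 3

3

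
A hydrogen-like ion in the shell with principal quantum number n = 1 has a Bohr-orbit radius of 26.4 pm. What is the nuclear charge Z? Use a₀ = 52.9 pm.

2

r_n = n²a₀/Z ⇒ Z = n²a₀/r = 1² × 52.9 / 26.4 ≈ 2.00
Z = 2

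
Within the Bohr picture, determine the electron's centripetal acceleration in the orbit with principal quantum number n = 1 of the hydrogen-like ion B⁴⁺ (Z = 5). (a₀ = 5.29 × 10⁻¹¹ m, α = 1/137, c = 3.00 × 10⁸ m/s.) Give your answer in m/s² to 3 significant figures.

1.13 × 10²⁵ m/s²

r = n²a₀/Z = 1.06 × 10⁻¹¹ m, v = Zαc/n = 1.09 × 10⁷ m/s
a = v²/r = (1.09 × 10⁷)² / 1.06 × 10⁻¹¹ = 1.13 × 10²⁵ m/s²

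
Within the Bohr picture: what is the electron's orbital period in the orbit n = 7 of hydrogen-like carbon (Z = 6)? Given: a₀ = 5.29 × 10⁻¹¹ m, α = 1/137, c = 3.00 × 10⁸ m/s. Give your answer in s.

r = n²a₀/Z = 7²·5.29 × 10⁻¹¹/6 = 4.32 × 10⁻¹⁰ m
v = Zαc/n = 6·0.00730·3.00 × 10⁸/7 = 1.88 × 10⁶ m/s
T = 2πr/v = 1.45 × 10⁻¹⁵ s

1.45 × 10⁻¹⁵ s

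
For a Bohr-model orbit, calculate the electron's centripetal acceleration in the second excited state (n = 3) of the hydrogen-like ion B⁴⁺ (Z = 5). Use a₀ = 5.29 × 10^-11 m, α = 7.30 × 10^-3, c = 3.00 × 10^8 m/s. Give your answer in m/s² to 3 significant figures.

r = n²a₀/Z = 9.52 × 10^-11 m, v = Zαc/n = 3.65 × 10^6 m/s
a = v²/r = (3.65 × 10^6)² / 9.52 × 10^-11 = 1.40 × 10^23 m/s²

1.40 × 10^23 m/s²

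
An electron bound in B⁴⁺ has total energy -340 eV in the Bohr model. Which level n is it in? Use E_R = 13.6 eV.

E_n = −E_R Z²/n² ⇒ n² = E_R Z²/(−E_n) = 13.6 × 5² / 340 ≈ 1.00
n = 1

1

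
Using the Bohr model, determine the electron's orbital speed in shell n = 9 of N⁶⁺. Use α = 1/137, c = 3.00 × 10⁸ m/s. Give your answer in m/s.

1.70 × 10⁶ m/s

v_n = Zαc/n = 7 × 0.00730 × 3.00 × 10⁸ / 9
    = 1.70 × 10⁶ m/s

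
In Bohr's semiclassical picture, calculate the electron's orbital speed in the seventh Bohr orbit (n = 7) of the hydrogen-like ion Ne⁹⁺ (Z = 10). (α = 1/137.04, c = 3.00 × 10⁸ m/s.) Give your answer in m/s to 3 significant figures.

v_n = Zαc/n = 10 × 0.00730 × 3.00 × 10⁸ / 7
    = 3.13 × 10⁶ m/s

3.13 × 10⁶ m/s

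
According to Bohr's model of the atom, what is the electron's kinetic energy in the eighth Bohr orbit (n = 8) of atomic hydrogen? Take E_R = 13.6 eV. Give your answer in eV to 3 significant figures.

0.212 eV

For a Coulomb orbit the virial theorem gives K = −E_n.
E_n = −E_R·Z²/n², so K = E_R·Z²/n² = 13.6 × 1²/8² = 0.212 eV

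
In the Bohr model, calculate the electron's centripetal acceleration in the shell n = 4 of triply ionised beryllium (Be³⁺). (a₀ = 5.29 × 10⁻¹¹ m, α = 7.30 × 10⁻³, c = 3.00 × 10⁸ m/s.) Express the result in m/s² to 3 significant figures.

2.27 × 10²² m/s²

r = n²a₀/Z = 2.12 × 10⁻¹⁰ m, v = Zαc/n = 2.19 × 10⁶ m/s
a = v²/r = (2.19 × 10⁶)² / 2.12 × 10⁻¹⁰ = 2.27 × 10²² m/s²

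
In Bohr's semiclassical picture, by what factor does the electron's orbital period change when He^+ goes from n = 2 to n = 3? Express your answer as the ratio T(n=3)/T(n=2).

27/8

T ∝ Z^-2 · n^3; with Z fixed, T ∝ n^3.
T(n=3)/T(n=2) = (3/2)^3 = 27/8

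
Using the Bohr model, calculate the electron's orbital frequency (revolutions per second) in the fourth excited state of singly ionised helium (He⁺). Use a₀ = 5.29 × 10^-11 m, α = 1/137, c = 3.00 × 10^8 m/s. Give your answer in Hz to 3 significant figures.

r = n²a₀/Z = 6.61 × 10^-10 m, v = Zαc/n = 8.76 × 10^5 m/s
f = v/(2πr) = 2.11 × 10^14 Hz

2.11 × 10^14 Hz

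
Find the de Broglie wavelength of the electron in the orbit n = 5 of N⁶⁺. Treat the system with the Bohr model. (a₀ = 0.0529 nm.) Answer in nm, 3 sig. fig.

0.237 nm

The Bohr quantisation condition is nλ = 2πr_n.
r_n = n²a₀/Z = 0.189 nm
λ = 2πr_n/n = 2π·0.189/5 = 0.237 nm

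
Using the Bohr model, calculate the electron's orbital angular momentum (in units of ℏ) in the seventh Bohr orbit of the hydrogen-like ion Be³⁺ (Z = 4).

7

L_n = nℏ, so L/ℏ = n = 7.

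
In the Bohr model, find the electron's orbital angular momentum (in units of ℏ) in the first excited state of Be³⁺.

L_n = nℏ, so L/ℏ = n = 2.

2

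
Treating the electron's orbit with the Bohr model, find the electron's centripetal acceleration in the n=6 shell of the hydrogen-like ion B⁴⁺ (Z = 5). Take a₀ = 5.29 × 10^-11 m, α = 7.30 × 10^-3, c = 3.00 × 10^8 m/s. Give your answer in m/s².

8.74 × 10^21 m/s²

r = n²a₀/Z = 3.81 × 10^-10 m, v = Zαc/n = 1.82 × 10^6 m/s
a = v²/r = (1.82 × 10^6)² / 3.81 × 10^-10 = 8.74 × 10^21 m/s²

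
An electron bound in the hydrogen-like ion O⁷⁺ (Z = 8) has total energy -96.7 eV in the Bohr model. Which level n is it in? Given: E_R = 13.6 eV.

E_n = −E_R Z²/n² ⇒ n² = E_R Z²/(−E_n) = 13.6 × 8² / 96.7 ≈ 9.00
n = 3

3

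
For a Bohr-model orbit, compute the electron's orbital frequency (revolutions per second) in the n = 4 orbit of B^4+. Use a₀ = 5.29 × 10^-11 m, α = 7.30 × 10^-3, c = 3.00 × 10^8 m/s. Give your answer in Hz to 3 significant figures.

r = n²a₀/Z = 1.69 × 10^-10 m, v = Zαc/n = 2.74 × 10^6 m/s
f = v/(2πr) = 2.57 × 10^15 Hz

2.57 × 10^15 Hz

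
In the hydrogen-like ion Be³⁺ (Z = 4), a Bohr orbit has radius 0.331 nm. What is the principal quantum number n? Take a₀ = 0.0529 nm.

5

r_n = n²a₀/Z ⇒ n² = rZ/a₀ = 0.331 × 4 / 0.0529 ≈ 25.03
n = 5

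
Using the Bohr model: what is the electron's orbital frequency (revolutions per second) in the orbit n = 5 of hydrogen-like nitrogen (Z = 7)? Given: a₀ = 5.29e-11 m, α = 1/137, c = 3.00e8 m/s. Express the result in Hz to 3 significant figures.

r = n²a₀/Z = 1.89e-10 m, v = Zαc/n = 3.07e6 m/s
f = v/(2πr) = 2.58e15 Hz

2.58e15 Hz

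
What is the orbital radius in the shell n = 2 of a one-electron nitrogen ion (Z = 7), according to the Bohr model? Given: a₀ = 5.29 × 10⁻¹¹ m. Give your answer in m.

3.02 × 10⁻¹¹ m

r_n = n²a₀/Z = 2² × 5.29 × 10⁻¹¹ / 7
    = 4 × 5.29 × 10⁻¹¹ / 7 = 3.02 × 10⁻¹¹ m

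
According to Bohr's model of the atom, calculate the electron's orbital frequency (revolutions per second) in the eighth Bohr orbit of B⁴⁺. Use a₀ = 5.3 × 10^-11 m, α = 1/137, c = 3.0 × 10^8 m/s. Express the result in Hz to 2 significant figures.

3.2 × 10^14 Hz

r = n²a₀/Z = 6.8 × 10^-10 m, v = Zαc/n = 1.4 × 10^6 m/s
f = v/(2πr) = 3.2 × 10^14 Hz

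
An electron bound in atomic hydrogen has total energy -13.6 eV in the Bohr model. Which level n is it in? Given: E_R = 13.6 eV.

1

E_n = −E_R Z²/n² ⇒ n² = E_R Z²/(−E_n) = 13.6 × 1² / 13.6 ≈ 1.00
n = 1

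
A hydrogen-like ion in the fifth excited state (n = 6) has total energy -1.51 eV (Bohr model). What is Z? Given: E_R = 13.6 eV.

E_n = −E_R Z²/n² ⇒ Z² = −E_n n²/E_R = 1.51 × 6² / 13.6 ≈ 4.00
Z = 2

2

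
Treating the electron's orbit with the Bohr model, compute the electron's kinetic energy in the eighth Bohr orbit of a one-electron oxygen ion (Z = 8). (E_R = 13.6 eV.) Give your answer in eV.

For a Coulomb orbit the virial theorem gives K = −E_n.
E_n = −E_R·Z²/n², so K = E_R·Z²/n² = 13.6 × 8²/8² = 13.6 eV

13.6 eV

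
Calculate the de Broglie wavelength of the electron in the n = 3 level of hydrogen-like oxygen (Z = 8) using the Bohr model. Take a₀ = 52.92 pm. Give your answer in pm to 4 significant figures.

The Bohr quantisation condition is nλ = 2πr_n.
r_n = n²a₀/Z = 59.54 pm
λ = 2πr_n/n = 2π·59.54/3 = 124.7 pm

124.7 pm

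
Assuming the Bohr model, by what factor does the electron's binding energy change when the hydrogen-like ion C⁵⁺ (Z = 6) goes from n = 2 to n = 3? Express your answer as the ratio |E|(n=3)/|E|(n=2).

|E| ∝ Z^2 · n^-2; with Z fixed, |E| ∝ n^-2.
|E|(n=3)/|E|(n=2) = (3/2)^-2 = 4/9

4/9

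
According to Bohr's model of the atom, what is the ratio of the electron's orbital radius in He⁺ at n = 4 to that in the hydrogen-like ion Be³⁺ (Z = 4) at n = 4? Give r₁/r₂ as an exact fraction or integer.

r ∝ Z^-1 · n^2
r₁/r₂ = (2/4)^-1 · (4/4)^2 = 2

2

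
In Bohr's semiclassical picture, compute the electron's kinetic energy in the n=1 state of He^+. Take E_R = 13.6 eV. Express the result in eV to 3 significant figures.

For a Coulomb orbit the virial theorem gives K = −E_n.
E_n = −E_R·Z²/n², so K = E_R·Z²/n² = 13.6 × 2²/1² = 54.4 eV

54.4 eV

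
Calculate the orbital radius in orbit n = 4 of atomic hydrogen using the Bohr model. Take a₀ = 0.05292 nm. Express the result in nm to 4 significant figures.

0.8467 nm

r_n = n²a₀/Z = 4² × 0.05292 / 1
    = 16 × 0.05292 / 1 = 0.8467 nm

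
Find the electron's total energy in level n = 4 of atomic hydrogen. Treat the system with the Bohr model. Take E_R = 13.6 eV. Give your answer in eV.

-0.850 eV

E_n = −E_R·Z²/n² = −13.6 × 1²/4² = -0.850 eV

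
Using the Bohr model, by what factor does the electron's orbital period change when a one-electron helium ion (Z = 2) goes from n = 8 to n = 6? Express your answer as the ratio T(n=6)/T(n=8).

27/64

T ∝ Z^-2 · n^3; with Z fixed, T ∝ n^3.
T(n=6)/T(n=8) = (6/8)^3 = 27/64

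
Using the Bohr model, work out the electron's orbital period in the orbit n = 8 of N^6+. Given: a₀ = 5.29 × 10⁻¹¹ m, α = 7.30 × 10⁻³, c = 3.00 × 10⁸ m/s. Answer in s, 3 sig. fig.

r = n²a₀/Z = 8²·5.29 × 10⁻¹¹/7 = 4.84 × 10⁻¹⁰ m
v = Zαc/n = 7·0.00730·3.00 × 10⁸/8 = 1.92 × 10⁶ m/s
T = 2πr/v = 1.59 × 10⁻¹⁵ s

1.59 × 10⁻¹⁵ s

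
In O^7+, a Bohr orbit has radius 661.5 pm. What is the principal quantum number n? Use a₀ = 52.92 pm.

r_n = n²a₀/Z ⇒ n² = rZ/a₀ = 661.5 × 8 / 52.92 ≈ 100.00
n = 10

10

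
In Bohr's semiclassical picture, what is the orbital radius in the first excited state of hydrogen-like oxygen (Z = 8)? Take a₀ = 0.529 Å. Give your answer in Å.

0.265 Å

r_n = n²a₀/Z = 2² × 0.529 / 8
    = 4 × 0.529 / 8 = 0.265 Å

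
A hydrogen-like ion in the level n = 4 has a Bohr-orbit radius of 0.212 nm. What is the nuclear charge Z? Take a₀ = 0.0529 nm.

4

r_n = n²a₀/Z ⇒ Z = n²a₀/r = 4² × 0.0529 / 0.212 ≈ 3.99
Z = 4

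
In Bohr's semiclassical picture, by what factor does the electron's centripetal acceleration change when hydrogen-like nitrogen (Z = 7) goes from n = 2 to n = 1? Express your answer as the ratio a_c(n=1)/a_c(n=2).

16

a_c ∝ Z^3 · n^-4; with Z fixed, a_c ∝ n^-4.
a_c(n=1)/a_c(n=2) = (1/2)^-4 = 16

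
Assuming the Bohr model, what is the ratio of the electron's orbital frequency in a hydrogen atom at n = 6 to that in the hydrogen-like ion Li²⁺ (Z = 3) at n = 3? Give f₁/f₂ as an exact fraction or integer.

1/72

f ∝ Z^2 · n^-3
f₁/f₂ = (1/3)^2 · (6/3)^-3 = 1/72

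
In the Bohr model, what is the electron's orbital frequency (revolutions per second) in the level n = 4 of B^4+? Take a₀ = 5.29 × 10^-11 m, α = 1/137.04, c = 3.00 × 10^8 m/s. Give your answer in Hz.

r = n²a₀/Z = 1.69 × 10^-10 m, v = Zαc/n = 2.74 × 10^6 m/s
f = v/(2πr) = 2.57 × 10^15 Hz

2.57 × 10^15 Hz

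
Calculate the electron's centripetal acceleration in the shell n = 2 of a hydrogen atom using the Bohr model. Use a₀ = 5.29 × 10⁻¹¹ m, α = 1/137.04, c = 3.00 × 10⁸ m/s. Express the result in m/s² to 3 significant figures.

5.66 × 10²¹ m/s²

r = n²a₀/Z = 2.12 × 10⁻¹⁰ m, v = Zαc/n = 1.09 × 10⁶ m/s
a = v²/r = (1.09 × 10⁶)² / 2.12 × 10⁻¹⁰ = 5.66 × 10²¹ m/s²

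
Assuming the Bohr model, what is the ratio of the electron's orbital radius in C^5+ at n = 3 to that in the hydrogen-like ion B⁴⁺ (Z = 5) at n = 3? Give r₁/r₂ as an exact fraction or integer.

r ∝ Z^-1 · n^2
r₁/r₂ = (6/5)^-1 · (3/3)^2 = 5/6

5/6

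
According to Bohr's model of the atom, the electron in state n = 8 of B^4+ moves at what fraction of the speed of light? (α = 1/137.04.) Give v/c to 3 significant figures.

0.00456

v_n = Zαc/n, so v/c = Zα/n = 5 × 0.00730 / 8 = 0.00456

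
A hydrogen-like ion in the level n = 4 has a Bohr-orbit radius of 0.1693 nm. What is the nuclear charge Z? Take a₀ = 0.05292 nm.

5

r_n = n²a₀/Z ⇒ Z = n²a₀/r = 4² × 0.05292 / 0.1693 ≈ 5.00
Z = 5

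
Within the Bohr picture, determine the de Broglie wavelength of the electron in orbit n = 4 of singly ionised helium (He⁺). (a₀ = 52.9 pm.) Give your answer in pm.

665 pm

The Bohr quantisation condition is nλ = 2πr_n.
r_n = n²a₀/Z = 423 pm
λ = 2πr_n/n = 2π·423/4 = 665 pm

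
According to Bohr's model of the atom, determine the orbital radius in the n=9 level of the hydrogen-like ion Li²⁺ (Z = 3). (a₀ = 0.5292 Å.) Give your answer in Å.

r_n = n²a₀/Z = 9² × 0.5292 / 3
    = 81 × 0.5292 / 3 = 14.29 Å

14.29 Å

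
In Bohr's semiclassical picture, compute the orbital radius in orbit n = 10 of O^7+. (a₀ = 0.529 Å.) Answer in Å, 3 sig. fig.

6.61 Å

r_n = n²a₀/Z = 10² × 0.529 / 8
    = 100 × 0.529 / 8 = 6.61 Å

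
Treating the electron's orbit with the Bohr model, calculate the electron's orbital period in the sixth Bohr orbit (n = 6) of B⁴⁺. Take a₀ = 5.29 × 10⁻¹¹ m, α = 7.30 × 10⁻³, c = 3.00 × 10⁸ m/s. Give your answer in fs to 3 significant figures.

r = n²a₀/Z = 6²·5.29 × 10⁻¹¹/5 = 3.81 × 10⁻¹⁰ m
v = Zαc/n = 5·0.00730·3.00 × 10⁸/6 = 1.82 × 10⁶ m/s
T = 2πr/v = 1.31 × 10⁻¹⁵ s = 1.31 fs

1.31 fs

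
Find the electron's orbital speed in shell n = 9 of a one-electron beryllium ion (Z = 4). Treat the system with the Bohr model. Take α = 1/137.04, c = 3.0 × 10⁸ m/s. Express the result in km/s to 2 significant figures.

970 km/s

v_n = Zαc/n = 4 × 0.0073 × 3.0 × 10⁸ / 9
    = 970 km/s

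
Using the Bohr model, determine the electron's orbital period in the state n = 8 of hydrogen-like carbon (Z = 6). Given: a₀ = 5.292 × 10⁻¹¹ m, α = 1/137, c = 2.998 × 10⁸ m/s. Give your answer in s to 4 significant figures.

2.161 × 10⁻¹⁵ s

r = n²a₀/Z = 8²·5.292 × 10⁻¹¹/6 = 5.645 × 10⁻¹⁰ m
v = Zαc/n = 6·0.007299·2.998 × 10⁸/8 = 1.641 × 10⁶ m/s
T = 2πr/v = 2.161 × 10⁻¹⁵ s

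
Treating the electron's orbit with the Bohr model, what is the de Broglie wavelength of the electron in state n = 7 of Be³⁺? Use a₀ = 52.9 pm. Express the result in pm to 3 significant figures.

582 pm

The Bohr quantisation condition is nλ = 2πr_n.
r_n = n²a₀/Z = 648 pm
λ = 2πr_n/n = 2π·648/7 = 582 pm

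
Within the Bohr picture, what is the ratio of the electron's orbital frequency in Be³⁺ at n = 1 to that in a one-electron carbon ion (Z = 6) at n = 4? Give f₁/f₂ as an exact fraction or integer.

256/9

f ∝ Z^2 · n^-3
f₁/f₂ = (4/6)^2 · (1/4)^-3 = 256/9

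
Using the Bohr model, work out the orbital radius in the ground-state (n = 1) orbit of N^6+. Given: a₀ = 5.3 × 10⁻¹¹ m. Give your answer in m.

7.6 × 10⁻¹² m

r_n = n²a₀/Z = 1² × 5.3 × 10⁻¹¹ / 7
    = 1 × 5.3 × 10⁻¹¹ / 7 = 7.6 × 10⁻¹² m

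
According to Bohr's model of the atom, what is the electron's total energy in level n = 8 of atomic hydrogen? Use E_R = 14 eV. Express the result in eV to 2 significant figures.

-0.22 eV

E_n = −E_R·Z²/n² = −14 × 1²/8² = -0.22 eV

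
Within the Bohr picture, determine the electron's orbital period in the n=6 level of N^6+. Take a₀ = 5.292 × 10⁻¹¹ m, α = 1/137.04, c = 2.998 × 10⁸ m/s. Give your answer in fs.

0.6700 fs

r = n²a₀/Z = 6²·5.292 × 10⁻¹¹/7 = 2.722 × 10⁻¹⁰ m
v = Zαc/n = 7·0.007297·2.998 × 10⁸/6 = 2.552 × 10⁶ m/s
T = 2πr/v = 6.700 × 10⁻¹⁶ s = 0.6700 fs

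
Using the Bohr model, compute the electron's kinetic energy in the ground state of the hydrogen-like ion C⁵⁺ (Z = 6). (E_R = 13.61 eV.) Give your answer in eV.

490.0 eV

For a Coulomb orbit the virial theorem gives K = −E_n.
E_n = −E_R·Z²/n², so K = E_R·Z²/n² = 13.61 × 6²/1² = 490.0 eV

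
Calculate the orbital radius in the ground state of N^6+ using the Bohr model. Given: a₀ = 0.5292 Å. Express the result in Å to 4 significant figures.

r_n = n²a₀/Z = 1² × 0.5292 / 7
    = 1 × 0.5292 / 7 = 0.07560 Å

0.07560 Å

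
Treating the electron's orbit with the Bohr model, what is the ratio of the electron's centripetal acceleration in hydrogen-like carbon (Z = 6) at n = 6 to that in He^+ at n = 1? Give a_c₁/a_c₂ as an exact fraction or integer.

1/48

a_c ∝ Z^3 · n^-4
a_c₁/a_c₂ = (6/2)^3 · (6/1)^-4 = 1/48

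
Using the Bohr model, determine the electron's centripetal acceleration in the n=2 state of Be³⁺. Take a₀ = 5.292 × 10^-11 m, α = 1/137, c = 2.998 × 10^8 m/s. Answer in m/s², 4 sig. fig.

r = n²a₀/Z = 5.292 × 10^-11 m, v = Zαc/n = 4.377 × 10^6 m/s
a = v²/r = (4.377 × 10^6)² / 5.292 × 10^-11 = 3.620 × 10^23 m/s²

3.620 × 10^23 m/s²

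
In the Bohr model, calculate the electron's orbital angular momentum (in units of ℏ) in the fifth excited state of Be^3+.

6

L_n = nℏ, so L/ℏ = n = 6.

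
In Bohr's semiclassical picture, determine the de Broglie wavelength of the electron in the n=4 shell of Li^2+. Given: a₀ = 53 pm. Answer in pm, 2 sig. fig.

The Bohr quantisation condition is nλ = 2πr_n.
r_n = n²a₀/Z = 280 pm
λ = 2πr_n/n = 2π·280/4 = 440 pm

440 pm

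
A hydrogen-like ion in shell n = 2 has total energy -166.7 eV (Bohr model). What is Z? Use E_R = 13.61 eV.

E_n = −E_R Z²/n² ⇒ Z² = −E_n n²/E_R = 166.7 × 2² / 13.61 ≈ 48.99
Z = 7

7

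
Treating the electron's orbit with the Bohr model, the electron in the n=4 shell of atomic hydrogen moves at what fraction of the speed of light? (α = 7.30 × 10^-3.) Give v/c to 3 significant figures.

0.00183

v_n = Zαc/n, so v/c = Zα/n = 1 × 0.00730 / 4 = 0.00183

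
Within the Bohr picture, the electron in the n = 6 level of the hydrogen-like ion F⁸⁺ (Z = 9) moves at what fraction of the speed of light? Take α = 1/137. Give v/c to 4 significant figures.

0.01095

v_n = Zαc/n, so v/c = Zα/n = 9 × 0.007299 / 6 = 0.01095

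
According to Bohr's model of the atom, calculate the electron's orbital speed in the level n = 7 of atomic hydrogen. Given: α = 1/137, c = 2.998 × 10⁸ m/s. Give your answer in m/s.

v_n = Zαc/n = 1 × 0.007299 × 2.998 × 10⁸ / 7
    = 3.126 × 10⁵ m/s

3.126 × 10⁵ m/s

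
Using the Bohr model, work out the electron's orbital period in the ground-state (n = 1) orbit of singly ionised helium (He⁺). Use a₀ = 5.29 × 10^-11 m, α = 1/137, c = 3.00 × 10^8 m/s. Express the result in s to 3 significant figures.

3.79 × 10^-17 s

r = n²a₀/Z = 1²·5.29 × 10^-11/2 = 2.65 × 10^-11 m
v = Zαc/n = 2·0.00730·3.00 × 10^8/1 = 4.38 × 10^6 m/s
T = 2πr/v = 3.79 × 10^-17 s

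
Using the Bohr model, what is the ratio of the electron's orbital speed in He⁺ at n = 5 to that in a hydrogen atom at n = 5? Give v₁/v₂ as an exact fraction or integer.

v ∝ Z^1 · n^-1
v₁/v₂ = (2/1)^1 · (5/5)^-1 = 2

2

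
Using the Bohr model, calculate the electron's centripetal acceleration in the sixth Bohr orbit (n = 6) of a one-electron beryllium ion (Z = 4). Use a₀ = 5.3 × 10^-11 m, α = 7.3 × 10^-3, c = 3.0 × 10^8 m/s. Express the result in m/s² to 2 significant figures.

r = n²a₀/Z = 4.8 × 10^-10 m, v = Zαc/n = 1.5 × 10^6 m/s
a = v²/r = (1.5 × 10^6)² / 4.8 × 10^-10 = 4.5 × 10^21 m/s²

4.5 × 10^21 m/s²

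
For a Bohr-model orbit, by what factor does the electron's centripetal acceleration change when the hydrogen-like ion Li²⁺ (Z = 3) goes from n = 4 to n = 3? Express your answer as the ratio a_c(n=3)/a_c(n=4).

a_c ∝ Z^3 · n^-4; with Z fixed, a_c ∝ n^-4.
a_c(n=3)/a_c(n=4) = (3/4)^-4 = 256/81

256/81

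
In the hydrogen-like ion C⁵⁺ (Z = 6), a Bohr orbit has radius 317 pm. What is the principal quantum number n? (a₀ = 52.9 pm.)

r_n = n²a₀/Z ⇒ n² = rZ/a₀ = 317 × 6 / 52.9 ≈ 35.95
n = 6

6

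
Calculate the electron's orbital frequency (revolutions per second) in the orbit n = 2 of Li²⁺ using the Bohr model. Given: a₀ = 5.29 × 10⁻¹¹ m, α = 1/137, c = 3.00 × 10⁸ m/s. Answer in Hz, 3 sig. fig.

7.41 × 10¹⁵ Hz

r = n²a₀/Z = 7.05 × 10⁻¹¹ m, v = Zαc/n = 3.28 × 10⁶ m/s
f = v/(2πr) = 7.41 × 10¹⁵ Hz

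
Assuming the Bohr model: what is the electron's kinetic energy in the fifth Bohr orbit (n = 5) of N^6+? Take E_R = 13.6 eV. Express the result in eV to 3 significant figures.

For a Coulomb orbit the virial theorem gives K = −E_n.
E_n = −E_R·Z²/n², so K = E_R·Z²/n² = 13.6 × 7²/5² = 26.7 eV

26.7 eV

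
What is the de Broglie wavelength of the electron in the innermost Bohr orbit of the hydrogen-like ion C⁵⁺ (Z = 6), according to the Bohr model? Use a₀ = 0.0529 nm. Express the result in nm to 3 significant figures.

0.0554 nm

The Bohr quantisation condition is nλ = 2πr_n.
r_n = n²a₀/Z = 0.00882 nm
λ = 2πr_n/n = 2π·0.00882/1 = 0.0554 nm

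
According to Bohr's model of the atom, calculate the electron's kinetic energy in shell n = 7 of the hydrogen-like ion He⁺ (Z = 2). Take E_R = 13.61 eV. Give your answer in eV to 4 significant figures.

For a Coulomb orbit the virial theorem gives K = −E_n.
E_n = −E_R·Z²/n², so K = E_R·Z²/n² = 13.61 × 2²/7² = 1.111 eV

1.111 eV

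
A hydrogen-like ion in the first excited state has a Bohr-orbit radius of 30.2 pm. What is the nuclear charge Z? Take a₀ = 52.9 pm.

7

r_n = n²a₀/Z ⇒ Z = n²a₀/r = 2² × 52.9 / 30.2 ≈ 7.01
Z = 7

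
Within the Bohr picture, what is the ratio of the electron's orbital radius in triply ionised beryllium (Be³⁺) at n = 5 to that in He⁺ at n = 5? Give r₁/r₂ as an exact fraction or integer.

r ∝ Z^-1 · n^2
r₁/r₂ = (4/2)^-1 · (5/5)^2 = 1/2

1/2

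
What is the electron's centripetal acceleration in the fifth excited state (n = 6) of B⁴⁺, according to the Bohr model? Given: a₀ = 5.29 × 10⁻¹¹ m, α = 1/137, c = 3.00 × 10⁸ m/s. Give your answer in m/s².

8.74 × 10²¹ m/s²

r = n²a₀/Z = 3.81 × 10⁻¹⁰ m, v = Zαc/n = 1.82 × 10⁶ m/s
a = v²/r = (1.82 × 10⁶)² / 3.81 × 10⁻¹⁰ = 8.74 × 10²¹ m/s²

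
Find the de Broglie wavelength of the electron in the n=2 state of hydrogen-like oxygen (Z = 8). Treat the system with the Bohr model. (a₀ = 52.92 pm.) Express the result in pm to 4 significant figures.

83.13 pm

The Bohr quantisation condition is nλ = 2πr_n.
r_n = n²a₀/Z = 26.46 pm
λ = 2πr_n/n = 2π·26.46/2 = 83.13 pm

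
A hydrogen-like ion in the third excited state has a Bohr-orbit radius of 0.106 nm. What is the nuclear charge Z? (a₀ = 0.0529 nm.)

r_n = n²a₀/Z ⇒ Z = n²a₀/r = 4² × 0.0529 / 0.106 ≈ 7.98
Z = 8

8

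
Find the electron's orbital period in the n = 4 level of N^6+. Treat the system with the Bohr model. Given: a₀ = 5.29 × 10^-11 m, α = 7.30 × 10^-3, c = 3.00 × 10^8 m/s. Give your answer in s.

r = n²a₀/Z = 4²·5.29 × 10^-11/7 = 1.21 × 10^-10 m
v = Zαc/n = 7·0.00730·3.00 × 10^8/4 = 3.83 × 10^6 m/s
T = 2πr/v = 1.98 × 10^-16 s

1.98 × 10^-16 s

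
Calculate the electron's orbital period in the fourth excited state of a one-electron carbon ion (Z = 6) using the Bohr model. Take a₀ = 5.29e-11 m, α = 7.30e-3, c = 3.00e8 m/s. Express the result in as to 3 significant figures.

r = n²a₀/Z = 5²·5.29e-11/6 = 2.20e-10 m
v = Zαc/n = 6·0.00730·3.00e8/5 = 2.63e6 m/s
T = 2πr/v = 5.27e-16 s = 527 as

527 as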